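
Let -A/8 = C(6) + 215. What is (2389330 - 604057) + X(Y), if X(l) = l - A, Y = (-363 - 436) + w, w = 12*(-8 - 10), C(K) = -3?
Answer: 1785954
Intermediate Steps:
w = -216 (w = 12*(-18) = -216)
Y = -1015 (Y = (-363 - 436) - 216 = -799 - 216 = -1015)
A = -1696 (A = -8*(-3 + 215) = -8*212 = -1696)
X(l) = 1696 + l (X(l) = l - 1*(-1696) = l + 1696 = 1696 + l)
(2389330 - 604057) + X(Y) = (2389330 - 604057) + (1696 - 1015) = 1785273 + 681 = 1785954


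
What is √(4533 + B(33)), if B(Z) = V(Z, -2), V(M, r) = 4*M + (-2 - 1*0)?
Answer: √4663 ≈ 68.286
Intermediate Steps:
V(M, r) = -2 + 4*M (V(M, r) = 4*M + (-2 + 0) = 4*M - 2 = -2 + 4*M)
B(Z) = -2 + 4*Z
√(4533 + B(33)) = √(4533 + (-2 + 4*33)) = √(4533 + (-2 + 132)) = √(4533 + 130) = √4663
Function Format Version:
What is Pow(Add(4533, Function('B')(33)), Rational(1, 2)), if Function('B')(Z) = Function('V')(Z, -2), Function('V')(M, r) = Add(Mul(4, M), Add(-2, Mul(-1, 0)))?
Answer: Pow(4663, Rational(1, 2)) ≈ 68.286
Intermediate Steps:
Function('V')(M, r) = Add(-2, Mul(4, M)) (Function('V')(M, r) = Add(Mul(4, M), Add(-2, 0)) = Add(Mul(4, M), -2) = Add(-2, Mul(4, M)))
Function('B')(Z) = Add(-2, Mul(4, Z))
Pow(Add(4533, Function('B')(33)), Rational(1, 2)) = Pow(Add(4533, Add(-2, Mul(4, 33))), Rational(1, 2)) = Pow(Add(4533, Add(-2, 132)), Rational(1, 2)) = Pow(Add(4533, 130), Rational(1, 2)) = Pow(4663, Rational(1, 2))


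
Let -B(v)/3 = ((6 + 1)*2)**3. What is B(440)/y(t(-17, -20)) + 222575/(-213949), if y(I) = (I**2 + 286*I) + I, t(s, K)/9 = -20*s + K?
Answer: -84660787507/81309177960 ≈ -1.0412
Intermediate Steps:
t(s, K) = -180*s + 9*K (t(s, K) = 9*(-20*s + K) = 9*(K - 20*s) = -180*s + 9*K)
y(I) = I**2 + 287*I
B(v) = -8232 (B(v) = -3*8*(6 + 1)**3 = -3*(7*2)**3 = -3*14**3 = -3*2744 = -8232)
B(440)/y(t(-17, -20)) + 222575/(-213949) = -8232*1/((287 + (-180*(-17) + 9*(-20)))*(-180*(-17) + 9*(-20))) + 222575/(-213949) = -8232*1/((287 + (3060 - 180))*(3060 - 180)) + 222575*(-1/213949) = -8232*1/(2880*(287 + 2880)) - 222575/213949 = -8232/(2880*3167) - 222575/213949 = -8232/9120960 - 222575/213949 = -8232*1/9120960 - 222575/213949 = -343/380040 - 222575/213949 = -84660787507/81309177960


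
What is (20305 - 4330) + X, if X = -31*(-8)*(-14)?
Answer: 12503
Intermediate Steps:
X = -3472 (X = -31*(-8)*(-14) = 248*(-14) = -3472)
(20305 - 4330) + X = (20305 - 4330) - 3472 = 15975 - 3472 = 12503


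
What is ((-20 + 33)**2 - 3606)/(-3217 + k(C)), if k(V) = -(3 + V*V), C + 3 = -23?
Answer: 3437/3896 ≈ 0.88219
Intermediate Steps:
C = -26 (C = -3 - 23 = -26)
k(V) = -3 - V**2 (k(V) = -(3 + V**2) = -3 - V**2)
((-20 + 33)**2 - 3606)/(-3217 + k(C)) = ((-20 + 33)**2 - 3606)/(-3217 + (-3 - 1*(-26)**2)) = (13**2 - 3606)/(-3217 + (-3 - 1*676)) = (169 - 3606)/(-3217 + (-3 - 676)) = -3437/(-3217 - 679) = -3437/(-3896) = -3437*(-1/3896) = 3437/3896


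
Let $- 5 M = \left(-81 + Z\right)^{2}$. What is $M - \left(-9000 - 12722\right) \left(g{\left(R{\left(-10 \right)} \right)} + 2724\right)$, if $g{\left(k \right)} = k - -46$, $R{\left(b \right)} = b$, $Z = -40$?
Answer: $\frac{299748959}{5} \approx 5.995 \cdot 10^{7}$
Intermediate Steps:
$g{\left(k \right)} = 46 + k$ ($g{\left(k \right)} = k + 46 = 46 + k$)
$M = - \frac{14641}{5}$ ($M = - \frac{\left(-81 - 40\right)^{2}}{5} = - \frac{\left(-121\right)^{2}}{5} = \left(- \frac{1}{5}\right) 14641 = - \frac{14641}{5} \approx -2928.2$)
$M - \left(-9000 - 12722\right) \left(g{\left(R{\left(-10 \right)} \right)} + 2724\right) = - \frac{14641}{5} - \left(-9000 - 12722\right) \left(\left(46 - 10\right) + 2724\right) = - \frac{14641}{5} - - 21722 \left(36 + 2724\right) = - \frac{14641}{5} - \left(-21722\right) 2760 = - \frac{14641}{5} - -59952720 = - \frac{14641}{5} + 59952720 = \frac{299748959}{5}$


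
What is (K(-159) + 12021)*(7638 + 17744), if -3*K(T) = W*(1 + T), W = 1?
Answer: 919361422/3 ≈ 3.0645e+8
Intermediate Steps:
K(T) = -⅓ - T/3 (K(T) = -(1 + T)/3 = -⅓ - T/3)
(K(-159) + 12021)*(7638 + 17744) = ((-⅓ - ⅓*(-159)) + 12021)*(7638 + 17744) = ((-⅓ + 53) + 12021)*25382 = (158/3 + 12021)*25382 = (36221/3)*25382 = 919361422/3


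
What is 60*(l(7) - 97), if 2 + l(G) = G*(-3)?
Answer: -7200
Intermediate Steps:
l(G) = -2 - 3*G (l(G) = -2 + G*(-3) = -2 - 3*G)
60*(l(7) - 97) = 60*((-2 - 3*7) - 97) = 60*((-2 - 21) - 97) = 60*(-23 - 97) = 60*(-120) = -7200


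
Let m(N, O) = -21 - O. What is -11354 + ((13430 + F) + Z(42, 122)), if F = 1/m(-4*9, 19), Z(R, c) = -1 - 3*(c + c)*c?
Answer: -3489161/40 ≈ -87229.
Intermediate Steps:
Z(R, c) = -1 - 6*c² (Z(R, c) = -1 - 3*2*c*c = -1 - 6*c²)
F = -1/40 (F = 1/(-21 - 1*19) = 1/(-21 - 19) = 1/(-40) = -1/40 ≈ -0.025000)
-11354 + ((13430 + F) + Z(42, 122)) = -11354 + ((13430 - 1/40) + (-1 - 6*122²)) = -11354 + (537199/40 + (-1 - 6*14884)) = -11354 + (537199/40 + (-1 - 89304)) = -11354 + (537199/40 - 89305) = -11354 - 3035001/40 = -3489161/40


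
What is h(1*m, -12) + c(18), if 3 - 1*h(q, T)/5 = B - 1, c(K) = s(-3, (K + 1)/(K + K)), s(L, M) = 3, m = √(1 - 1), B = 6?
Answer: -7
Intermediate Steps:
m = 0 (m = √0 = 0)
c(K) = 3
h(q, T) = -10 (h(q, T) = 15 - 5*(6 - 1) = 15 - 5*5 = 15 - 25 = -10)
h(1*m, -12) + c(18) = -10 + 3 = -7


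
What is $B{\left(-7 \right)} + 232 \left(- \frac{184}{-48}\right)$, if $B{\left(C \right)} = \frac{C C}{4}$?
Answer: $\frac{10819}{12} \approx 901.58$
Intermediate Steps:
$B{\left(C \right)} = \frac{C^{2}}{4}$ ($B{\left(C \right)} = C^{2} \cdot \frac{1}{4} = \frac{C^{2}}{4}$)
$B{\left(-7 \right)} + 232 \left(- \frac{184}{-48}\right) = \frac{\left(-7\right)^{2}}{4} + 232 \left(- \frac{184}{-48}\right) = \frac{1}{4} \cdot 49 + 232 \left(\left(-184\right) \left(- \frac{1}{48}\right)\right) = \frac{49}{4} + 232 \cdot \frac{23}{6} = \frac{49}{4} + \frac{2668}{3} = \frac{10819}{12}$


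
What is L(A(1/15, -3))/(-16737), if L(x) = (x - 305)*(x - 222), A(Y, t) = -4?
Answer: -23278/5579 ≈ -4.1724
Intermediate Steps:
L(x) = (-305 + x)*(-222 + x)
L(A(1/15, -3))/(-16737) = (67710 + (-4)² - 527*(-4))/(-16737) = (67710 + 16 + 2108)*(-1/16737) = 69834*(-1/16737) = -23278/5579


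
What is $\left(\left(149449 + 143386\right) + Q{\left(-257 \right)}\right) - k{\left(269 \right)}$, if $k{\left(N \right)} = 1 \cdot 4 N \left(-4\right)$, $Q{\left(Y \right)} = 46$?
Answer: $297185$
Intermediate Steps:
$k{\left(N \right)} = - 16 N$ ($k{\left(N \right)} = 4 N \left(-4\right) = - 16 N$)
$\left(\left(149449 + 143386\right) + Q{\left(-257 \right)}\right) - k{\left(269 \right)} = \left(\left(149449 + 143386\right) + 46\right) - \left(-16\right) 269 = \left(292835 + 46\right) - -4304 = 292881 + 4304 = 297185$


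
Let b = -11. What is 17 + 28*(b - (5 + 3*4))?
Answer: -767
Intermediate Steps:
17 + 28*(b - (5 + 3*4)) = 17 + 28*(-11 - (5 + 3*4)) = 17 + 28*(-11 - (5 + 12)) = 17 + 28*(-11 - 1*17) = 17 + 28*(-11 - 17) = 17 + 28*(-28) = 17 - 784 = -767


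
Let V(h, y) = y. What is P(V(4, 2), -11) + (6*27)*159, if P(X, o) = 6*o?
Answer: 25692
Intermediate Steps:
P(V(4, 2), -11) + (6*27)*159 = 6*(-11) + (6*27)*159 = -66 + 162*159 = -66 + 25758 = 25692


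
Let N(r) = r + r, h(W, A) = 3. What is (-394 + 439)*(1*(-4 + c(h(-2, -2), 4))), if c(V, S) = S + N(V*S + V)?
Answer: 1350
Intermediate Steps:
N(r) = 2*r
c(V, S) = S + 2*V + 2*S*V (c(V, S) = S + 2*(V*S + V) = S + 2*(S*V + V) = S + 2*(V + S*V) = S + (2*V + 2*S*V) = S + 2*V + 2*S*V)
(-394 + 439)*(1*(-4 + c(h(-2, -2), 4))) = (-394 + 439)*(1*(-4 + (4 + 2*3*(1 + 4)))) = 45*(1*(-4 + (4 + 2*3*5))) = 45*(1*(-4 + (4 + 30))) = 45*(1*(-4 + 34)) = 45*(1*30) = 45*30 = 1350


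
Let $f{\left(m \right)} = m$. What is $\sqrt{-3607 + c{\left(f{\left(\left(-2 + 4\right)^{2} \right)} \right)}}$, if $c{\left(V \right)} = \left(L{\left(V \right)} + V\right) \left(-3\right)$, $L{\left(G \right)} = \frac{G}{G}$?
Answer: $i \sqrt{3622} \approx 60.183 i$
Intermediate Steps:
$L{\left(G \right)} = 1$
$c{\left(V \right)} = -3 - 3 V$ ($c{\left(V \right)} = \left(1 + V\right) \left(-3\right) = -3 - 3 V$)
$\sqrt{-3607 + c{\left(f{\left(\left(-2 + 4\right)^{2} \right)} \right)}} = \sqrt{-3607 - \left(3 + 3 \left(-2 + 4\right)^{2}\right)} = \sqrt{-3607 - \left(3 + 3 \cdot 2^{2}\right)} = \sqrt{-3607 - 15} = \sqrt{-3622} = i \sqrt{3622}$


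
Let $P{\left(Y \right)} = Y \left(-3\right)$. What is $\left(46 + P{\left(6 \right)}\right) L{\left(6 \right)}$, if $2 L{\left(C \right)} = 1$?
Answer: $14$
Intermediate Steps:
$L{\left(C \right)} = \frac{1}{2}$ ($L{\left(C \right)} = \frac{1}{2} \cdot 1 = \frac{1}{2}$)
$P{\left(Y \right)} = - 3 Y$
$\left(46 + P{\left(6 \right)}\right) L{\left(6 \right)} = \left(46 - 18\right) \frac{1}{2} = 28 \cdot \frac{1}{2} = 14$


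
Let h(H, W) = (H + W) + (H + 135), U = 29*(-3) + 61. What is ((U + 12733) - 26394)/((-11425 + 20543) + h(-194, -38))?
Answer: -13687/8827 ≈ -1.5506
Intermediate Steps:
U = -26 (U = -87 + 61 = -26)
h(H, W) = 135 + W + 2*H (h(H, W) = (H + W) + (135 + H) = 135 + W + 2*H)
((U + 12733) - 26394)/((-11425 + 20543) + h(-194, -38)) = ((-26 + 12733) - 26394)/((-11425 + 20543) + (135 - 38 + 2*(-194))) = (12707 - 26394)/(9118 + (135 - 38 - 388)) = -13687/(9118 - 291) = -13687/8827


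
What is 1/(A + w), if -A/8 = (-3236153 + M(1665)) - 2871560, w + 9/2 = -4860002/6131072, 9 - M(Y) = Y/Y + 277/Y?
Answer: 5104117440/249395528649749231 ≈ 2.0466e-8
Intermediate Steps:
M(Y) = 8 - 277/Y (M(Y) = 9 - (Y/Y + 277/Y) = 9 - (1 + 277/Y) = 9 + (-1 - 277/Y) = 8 - 277/Y)
w = -16224913/3065536 (w = -9/2 - 4860002/6131072 = -9/2 - 4860002*1/6131072 = -9/2 - 2430001/3065536 = -16224913/3065536 ≈ -5.2927)
A = 81354632816/1665 (A = -8*((-3236153 + (8 - 277/1665)) - 2871560) = -8*((-3236153 + 13043/1665) - 2871560) = -8*(-5388181702/1665 - 2871560) = -8*(-10169329102/1665) = 81354632816/1665 ≈ 4.8862e+7)
1/(A + w) = 1/(81354632816/1665 - 16224913/3065536) = 1/(249395528649749231/5104117440) = 5104117440/249395528649749231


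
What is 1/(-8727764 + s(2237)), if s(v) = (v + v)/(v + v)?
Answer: -1/8727763 ≈ -1.1458e-7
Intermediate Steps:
s(v) = 1 (s(v) = (2*v)/((2*v)) = (2*v)*(1/(2*v)) = 1)
1/(-8727764 + s(2237)) = 1/(-8727764 + 1) = 1/(-8727763) = -1/8727763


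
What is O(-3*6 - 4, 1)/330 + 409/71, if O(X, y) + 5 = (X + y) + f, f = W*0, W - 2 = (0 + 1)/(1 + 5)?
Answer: 66562/11715 ≈ 5.6818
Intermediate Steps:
W = 13/6 (W = 2 + (0 + 1)/(1 + 5) = 2 + 1/6 = 13/6 ≈ 2.1667)
f = 0 (f = (13/6)*0 = 0)
O(X, y) = -5 + X + y (O(X, y) = -5 + ((X + y) + 0) = -5 + (X + y) = -5 + X + y)
O(-3*6 - 4, 1)/330 + 409/71 = (-5 + (-3*6 - 4) + 1)/330 + 409/71 = (-5 + (-18 - 4) + 1)*(1/330) + 409*(1/71) = (-5 - 22 + 1)*(1/330) + 409/71 = -26*1/330 + 409/71 = -13/165 + 409/71 = 66562/11715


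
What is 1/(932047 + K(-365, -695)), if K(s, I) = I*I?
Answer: 1/1415072 ≈ 7.0668e-7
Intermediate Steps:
K(s, I) = I**2
1/(932047 + K(-365, -695)) = 1/(932047 + (-695)**2) = 1/(932047 + 483025) = 1/1415072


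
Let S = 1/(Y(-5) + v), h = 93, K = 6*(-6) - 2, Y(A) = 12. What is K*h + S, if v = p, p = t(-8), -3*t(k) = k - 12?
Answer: -197901/56 ≈ -3533.9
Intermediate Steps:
t(k) = 4 - k/3 (t(k) = -(k - 12)/3 = -(-12 + k)/3 = 4 - k/3)
p = 20/3 (p = 4 - ⅓*(-8) = 4 + 8/3 = 20/3 ≈ 6.6667)
K = -38 (K = -36 - 2 = -38)
v = 20/3 ≈ 6.6667
S = 3/56 (S = 1/(12 + 20/3) = 1/(56/3) = 3/56 ≈ 0.053571)
K*h + S = -38*93 + 3/56 = -3534 + 3/56 = -197901/56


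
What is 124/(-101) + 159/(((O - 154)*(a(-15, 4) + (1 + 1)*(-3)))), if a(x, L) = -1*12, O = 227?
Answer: -59665/44238 ≈ -1.3487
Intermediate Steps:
a(x, L) = -12
124/(-101) + 159/(((O - 154)*(a(-15, 4) + (1 + 1)*(-3)))) = 124/(-101) + 159/(((227 - 154)*(-12 + (1 + 1)*(-3)))) = 124*(-1/101) + 159/((73*(-12 + 2*(-3)))) = -124/101 + 159/((73*(-12 - 6))) = -124/101 + 159/((73*(-18))) = -124/101 + 159/(-1314) = -124/101 + 159*(-1/1314) = -124/101 - 53/438 = -59665/44238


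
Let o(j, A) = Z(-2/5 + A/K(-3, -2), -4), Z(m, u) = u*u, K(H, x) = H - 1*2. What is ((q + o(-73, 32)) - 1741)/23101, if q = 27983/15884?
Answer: -27371917/366936284 ≈ -0.074596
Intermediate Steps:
K(H, x) = -2 + H (K(H, x) = H - 2 = -2 + H)
Z(m, u) = u**2
q = 27983/15884 (q = 27983*(1/15884) = 27983/15884 ≈ 1.7617)
o(j, A) = 16 (o(j, A) = (-4)**2 = 16)
((q + o(-73, 32)) - 1741)/23101 = ((27983/15884 + 16) - 1741)/23101 = (282127/15884 - 1741)*(1/23101) = -27371917/15884*1/23101 = -27371917/366936284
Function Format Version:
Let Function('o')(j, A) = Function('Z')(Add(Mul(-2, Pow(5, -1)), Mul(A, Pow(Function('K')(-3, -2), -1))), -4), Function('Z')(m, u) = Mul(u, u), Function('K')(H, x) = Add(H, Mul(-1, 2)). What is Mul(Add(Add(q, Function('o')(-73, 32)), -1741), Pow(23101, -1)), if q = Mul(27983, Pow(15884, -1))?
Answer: Rational(-27371917, 366936284) ≈ -0.074596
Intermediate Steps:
Function('K')(H, x) = Add(-2, H) (Function('K')(H, x) = Add(H, -2) = Add(-2, H))
Function('Z')(m, u) = Pow(u, 2)
q = Rational(27983, 15884) (q = Mul(27983, Rational(1, 15884)) = Rational(27983, 15884) ≈ 1.7617)
Function('o')(j, A) = 16 (Function('o')(j, A) = Pow(-4, 2) = 16)
Mul(Add(Add(q, Function('o')(-73, 32)), -1741), Pow(23101, -1)) = Mul(Add(Add(Rational(27983, 15884), 16), -1741), Pow(23101, -1)) = Mul(Add(Rational(282127, 15884), -1741), Rational(1, 23101)) = Mul(Rational(-27371917, 15884), Rational(1, 23101)) = Rational(-27371917, 366936284)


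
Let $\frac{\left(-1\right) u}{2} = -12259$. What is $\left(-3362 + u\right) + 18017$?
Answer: $39173$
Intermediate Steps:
$u = 24518$ ($u = \left(-2\right) \left(-12259\right) = 24518$)
$\left(-3362 + u\right) + 18017 = \left(-3362 + 24518\right) + 18017 = 21156 + 18017 = 39173$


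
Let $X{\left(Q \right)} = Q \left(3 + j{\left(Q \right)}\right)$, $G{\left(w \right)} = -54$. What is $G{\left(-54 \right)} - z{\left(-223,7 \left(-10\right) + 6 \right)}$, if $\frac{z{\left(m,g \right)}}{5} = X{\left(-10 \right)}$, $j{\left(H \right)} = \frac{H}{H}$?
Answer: $146$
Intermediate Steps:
$j{\left(H \right)} = 1$
$X{\left(Q \right)} = 4 Q$ ($X{\left(Q \right)} = Q \left(3 + 1\right) = Q 4 = 4 Q$)
$z{\left(m,g \right)} = -200$ ($z{\left(m,g \right)} = 5 \cdot 4 \left(-10\right) = 5 \left(-40\right) = -200$)
$G{\left(-54 \right)} - z{\left(-223,7 \left(-10\right) + 6 \right)} = -54 - -200 = -54 + 200 = 146$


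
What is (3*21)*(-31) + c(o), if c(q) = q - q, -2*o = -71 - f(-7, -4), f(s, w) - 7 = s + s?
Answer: -1953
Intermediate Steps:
f(s, w) = 7 + 2*s (f(s, w) = 7 + (s + s) = 7 + 2*s)
o = 32 (o = -(-71 - (7 + 2*(-7)))/2 = -(-71 - (7 - 14))/2 = -(-71 - 1*(-7))/2 = -(-71 + 7)/2 = -1/2*(-64) = 32)
c(q) = 0
(3*21)*(-31) + c(o) = (3*21)*(-31) + 0 = 63*(-31) + 0 = -1953 + 0 = -1953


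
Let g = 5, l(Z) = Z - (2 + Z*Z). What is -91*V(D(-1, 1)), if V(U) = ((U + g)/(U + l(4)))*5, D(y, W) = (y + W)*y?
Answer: 325/2 ≈ 162.50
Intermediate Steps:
l(Z) = -2 + Z - Z² (l(Z) = Z - (2 + Z²) = Z + (-2 - Z²) = -2 + Z - Z²)
D(y, W) = y*(W + y) (D(y, W) = (W + y)*y = y*(W + y))
V(U) = 5*(5 + U)/(-14 + U) (V(U) = ((U + 5)/(U + (-2 + 4 - 1*4²)))*5 = ((5 + U)/(U + (-2 + 4 - 1*16)))*5 = ((5 + U)/(U + (-2 + 4 - 16)))*5 = ((5 + U)/(U - 14))*5 = ((5 + U)/(-14 + U))*5 = 5*(5 + U)/(-14 + U))
-91*V(D(-1, 1)) = -455*(5 - (1 - 1))/(-14 - (1 - 1)) = -455*(5 - 1*0)/(-14 - 1*0) = -455*(5 + 0)/(-14 + 0) = -455*5/(-14) = -455*(-1)*5/14 = -91*(-25/14) = 325/2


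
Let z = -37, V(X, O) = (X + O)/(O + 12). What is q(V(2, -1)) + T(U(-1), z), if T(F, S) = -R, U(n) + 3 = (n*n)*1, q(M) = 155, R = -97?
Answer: 252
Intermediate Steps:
V(X, O) = (O + X)/(12 + O)
U(n) = -3 + n² (U(n) = -3 + (n*n)*1 = -3 + n²*1 = -3 + n²)
T(F, S) = 97 (T(F, S) = -1*(-97) = 97)
q(V(2, -1)) + T(U(-1), z) = 155 + 97 = 252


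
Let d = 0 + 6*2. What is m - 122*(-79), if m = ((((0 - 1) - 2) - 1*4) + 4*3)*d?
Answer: 9698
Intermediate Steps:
d = 12 (d = 0 + 12 = 12)
m = 60 (m = ((((0 - 1) - 2) - 1*4) + 4*3)*12 = (((-1 - 2) - 4) + 12)*12 = ((-3 - 4) + 12)*12 = (-7 + 12)*12 = 5*12 = 60)
m - 122*(-79) = 60 - 122*(-79) = 60 + 9638 = 9698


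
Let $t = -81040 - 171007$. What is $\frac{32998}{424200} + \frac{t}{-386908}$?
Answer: $\frac{534310391}{732707025} \approx 0.72923$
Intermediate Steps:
$t = -252047$
$\frac{32998}{424200} + \frac{t}{-386908} = \frac{32998}{424200} - \frac{252047}{-386908} = 32998 \cdot \frac{1}{424200} - - \frac{252047}{386908} = \frac{2357}{30300} + \frac{252047}{386908} = \frac{534310391}{732707025}$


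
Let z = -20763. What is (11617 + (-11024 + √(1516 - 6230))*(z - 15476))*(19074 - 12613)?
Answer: 2581236390733 - 234140179*I*√4714 ≈ 2.5812e+12 - 1.6076e+10*I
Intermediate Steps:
(11617 + (-11024 + √(1516 - 6230))*(z - 15476))*(19074 - 12613) = (11617 + (-11024 + √(1516 - 6230))*(-20763 - 15476))*(19074 - 12613) = (11617 + (-11024 + √(-4714))*(-36239))*6461 = (11617 + (-11024 + I*√4714)*(-36239))*6461 = (11617 + (399498736 - 36239*I*√4714))*6461 = (399510353 - 36239*I*√4714)*6461 = 2581236390733 - 234140179*I*√4714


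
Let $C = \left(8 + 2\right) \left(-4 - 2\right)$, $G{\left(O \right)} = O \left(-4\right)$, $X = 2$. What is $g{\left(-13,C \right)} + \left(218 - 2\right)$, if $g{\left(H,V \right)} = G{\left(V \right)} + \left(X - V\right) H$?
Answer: $-350$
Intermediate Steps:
$G{\left(O \right)} = - 4 O$
$C = -60$ ($C = 10 \left(-6\right) = -60$)
$g{\left(H,V \right)} = - 4 V + H \left(2 - V\right)$ ($g{\left(H,V \right)} = - 4 V + \left(2 - V\right) H = - 4 V + H \left(2 - V\right)$)
$g{\left(-13,C \right)} + \left(218 - 2\right) = \left(\left(-4\right) \left(-60\right) + 2 \left(-13\right) - \left(-13\right) \left(-60\right)\right) + \left(218 - 2\right) = \left(240 - 26 - 780\right) + \left(218 - 2\right) = -566 + 216 = -350$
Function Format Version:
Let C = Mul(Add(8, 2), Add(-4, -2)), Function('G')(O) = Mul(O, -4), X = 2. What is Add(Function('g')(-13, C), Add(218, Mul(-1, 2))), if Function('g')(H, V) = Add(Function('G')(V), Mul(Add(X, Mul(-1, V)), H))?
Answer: -350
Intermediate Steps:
Function('G')(O) = Mul(-4, O)
C = -60 (C = Mul(10, -6) = -60)
Function('g')(H, V) = Add(Mul(-4, V), Mul(H, Add(2, Mul(-1, V)))) (Function('g')(H, V) = Add(Mul(-4, V), Mul(Add(2, Mul(-1, V)), H)) = Add(Mul(-4, V), Mul(H, Add(2, Mul(-1, V)))))
Add(Function('g')(-13, C), Add(218, Mul(-1, 2))) = Add(Add(Mul(-4, -60), Mul(2, -13), Mul(-1, -13, -60)), Add(218, Mul(-1, 2))) = Add(Add(240, -26, -780), Add(218, -2)) = Add(-566, 216) = -350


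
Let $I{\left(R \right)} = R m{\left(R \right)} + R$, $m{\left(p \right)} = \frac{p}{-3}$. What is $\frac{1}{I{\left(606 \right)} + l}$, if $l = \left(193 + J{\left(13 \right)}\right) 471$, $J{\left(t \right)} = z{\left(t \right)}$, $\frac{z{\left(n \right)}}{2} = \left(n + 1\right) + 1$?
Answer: $- \frac{1}{16773} \approx -5.962 \cdot 10^{-5}$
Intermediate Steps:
$m{\left(p \right)} = - \frac{p}{3}$ ($m{\left(p \right)} = p \left(- \frac{1}{3}\right) = - \frac{p}{3}$)
$I{\left(R \right)} = R - \frac{R^{2}}{3}$ ($I{\left(R \right)} = R \left(- \frac{R}{3}\right) + R = - \frac{R^{2}}{3} + R = R - \frac{R^{2}}{3}$)
$z{\left(n \right)} = 4 + 2 n$ ($z{\left(n \right)} = 2 \left(\left(n + 1\right) + 1\right) = 2 \left(\left(1 + n\right) + 1\right) = 2 \left(2 + n\right) = 4 + 2 n$)
$J{\left(t \right)} = 4 + 2 t$
$l = 105033$ ($l = \left(193 + \left(4 + 2 \cdot 13\right)\right) 471 = \left(193 + \left(4 + 26\right)\right) 471 = \left(193 + 30\right) 471 = 223 \cdot 471 = 105033$)
$\frac{1}{I{\left(606 \right)} + l} = \frac{1}{\frac{1}{3} \cdot 606 \left(3 - 606\right) + 105033} = \frac{1}{\frac{1}{3} \cdot 606 \left(-603\right) + 105033} = \frac{1}{-121806 + 105033} = \frac{1}{-16773} = - \frac{1}{16773}$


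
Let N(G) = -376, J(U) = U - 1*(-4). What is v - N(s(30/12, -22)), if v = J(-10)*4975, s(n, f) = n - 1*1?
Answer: -29474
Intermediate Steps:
s(n, f) = -1 + n (s(n, f) = n - 1 = -1 + n)
J(U) = 4 + U (J(U) = U + 4 = 4 + U)
v = -29850 (v = (4 - 10)*4975 = -6*4975 = -29850)
v - N(s(30/12, -22)) = -29850 - 1*(-376) = -29850 + 376 = -29474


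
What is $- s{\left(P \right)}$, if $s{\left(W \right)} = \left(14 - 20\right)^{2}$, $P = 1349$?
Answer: $-36$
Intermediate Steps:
$s{\left(W \right)} = 36$ ($s{\left(W \right)} = \left(-6\right)^{2} = 36$)
$- s{\left(P \right)} = \left(-1\right) 36 = -36$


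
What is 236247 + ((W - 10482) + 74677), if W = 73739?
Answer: 374181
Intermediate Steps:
236247 + ((W - 10482) + 74677) = 236247 + ((73739 - 10482) + 74677) = 236247 + (63257 + 74677) = 236247 + 137934 = 374181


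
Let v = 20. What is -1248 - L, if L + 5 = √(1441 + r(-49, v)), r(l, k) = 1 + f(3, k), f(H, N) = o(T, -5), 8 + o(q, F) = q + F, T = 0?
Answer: -1243 - √1429 ≈ -1280.8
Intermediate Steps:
o(q, F) = -8 + F + q (o(q, F) = -8 + (q + F) = -8 + (F + q) = -8 + F + q)
f(H, N) = -13 (f(H, N) = -8 - 5 + 0 = -13)
r(l, k) = -12 (r(l, k) = 1 - 13 = -12)
L = -5 + √1429 (L = -5 + √(1441 - 12) = -5 + √1429 ≈ 32.802)
-1248 - L = -1248 - (-5 + √1429) = -1248 + (5 - √1429) = -1243 - √1429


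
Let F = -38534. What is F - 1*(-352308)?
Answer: 313774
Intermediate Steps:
F - 1*(-352308) = -38534 - 1*(-352308) = -38534 + 352308 = 313774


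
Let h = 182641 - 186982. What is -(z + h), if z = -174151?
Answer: 178492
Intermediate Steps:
h = -4341
-(z + h) = -(-174151 - 4341) = -1*(-178492) = 178492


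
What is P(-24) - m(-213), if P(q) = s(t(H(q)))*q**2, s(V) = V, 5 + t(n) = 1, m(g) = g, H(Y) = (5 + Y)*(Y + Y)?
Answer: -2091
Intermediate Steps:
H(Y) = 2*Y*(5 + Y) (H(Y) = (5 + Y)*(2*Y) = 2*Y*(5 + Y))
t(n) = -4 (t(n) = -5 + 1 = -4)
P(q) = -4*q**2
P(-24) - m(-213) = -4*(-24)**2 - 1*(-213) = -4*576 + 213 = -2304 + 213 = -2091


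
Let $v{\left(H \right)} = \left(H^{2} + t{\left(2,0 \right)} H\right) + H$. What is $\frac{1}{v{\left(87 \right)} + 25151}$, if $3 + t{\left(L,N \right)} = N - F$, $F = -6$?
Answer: $\frac{1}{33068} \approx 3.0241 \cdot 10^{-5}$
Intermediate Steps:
$t{\left(L,N \right)} = 3 + N$ ($t{\left(L,N \right)} = -3 + \left(N - -6\right) = -3 + \left(N + 6\right) = -3 + \left(6 + N\right) = 3 + N$)
$v{\left(H \right)} = H^{2} + 4 H$ ($v{\left(H \right)} = \left(H^{2} + \left(3 + 0\right) H\right) + H = \left(H^{2} + 3 H\right) + H = H^{2} + 4 H$)
$\frac{1}{v{\left(87 \right)} + 25151} = \frac{1}{87 \left(4 + 87\right) + 25151} = \frac{1}{87 \cdot 91 + 25151} = \frac{1}{7917 + 25151} = \frac{1}{33068}$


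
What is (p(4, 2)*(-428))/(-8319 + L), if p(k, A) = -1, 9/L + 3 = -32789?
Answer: -14034976/272796657 ≈ -0.051448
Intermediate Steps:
L = -9/32792 (L = 9/(-3 - 32789) = 9/(-32792) = 9*(-1/32792) = -9/32792 ≈ -0.00027446)
(p(4, 2)*(-428))/(-8319 + L) = (-1*(-428))/(-8319 - 9/32792) = 428/(-272796657/32792) = 428*(-32792/272796657) = -14034976/272796657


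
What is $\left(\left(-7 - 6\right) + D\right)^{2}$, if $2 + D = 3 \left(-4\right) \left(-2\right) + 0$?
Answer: $81$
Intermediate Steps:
$D = 22$ ($D = -2 + \left(3 \left(-4\right) \left(-2\right) + 0\right) = -2 + \left(\left(-12\right) \left(-2\right) + 0\right) = -2 + \left(24 + 0\right) = -2 + 24 = 22$)
$\left(\left(-7 - 6\right) + D\right)^{2} = \left(\left(-7 - 6\right) + 22\right)^{2} = \left(-13 + 22\right)^{2} = 9^{2} = 81$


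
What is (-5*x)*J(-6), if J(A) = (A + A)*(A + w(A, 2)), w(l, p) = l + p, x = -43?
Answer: 25800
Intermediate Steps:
J(A) = 2*A*(2 + 2*A) (J(A) = (A + A)*(A + (A + 2)) = (2*A)*(A + (2 + A)) = (2*A)*(2 + 2*A) = 2*A*(2 + 2*A))
(-5*x)*J(-6) = (-5*(-43))*(4*(-6)*(1 - 6)) = 215*(4*(-6)*(-5)) = 215*120 = 25800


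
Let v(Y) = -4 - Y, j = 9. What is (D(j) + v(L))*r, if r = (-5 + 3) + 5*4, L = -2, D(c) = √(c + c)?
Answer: -36 + 54*√2 ≈ 40.368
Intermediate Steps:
D(c) = √2*√c (D(c) = √(2*c) = √2*√c)
r = 18 (r = -2 + 20 = 18)
(D(j) + v(L))*r = (√2*√9 + (-4 - 1*(-2)))*18 = (√2*3 + (-4 + 2))*18 = (3*√2 - 2)*18 = (-2 + 3*√2)*18 = -36 + 54*√2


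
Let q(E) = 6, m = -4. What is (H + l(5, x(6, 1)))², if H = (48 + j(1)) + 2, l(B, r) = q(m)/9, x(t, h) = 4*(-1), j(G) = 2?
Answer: 24964/9 ≈ 2773.8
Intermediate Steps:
x(t, h) = -4
l(B, r) = ⅔ (l(B, r) = 6/9 = 6*(⅑) = ⅔)
H = 52 (H = (48 + 2) + 2 = 50 + 2 = 52)
(H + l(5, x(6, 1)))² = (52 + ⅔)² = (158/3)² = 24964/9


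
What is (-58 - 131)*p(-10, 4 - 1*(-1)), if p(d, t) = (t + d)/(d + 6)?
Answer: -945/4 ≈ -236.25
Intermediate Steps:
p(d, t) = (d + t)/(6 + d)
(-58 - 131)*p(-10, 4 - 1*(-1)) = (-58 - 131)*((-10 + (4 - 1*(-1)))/(6 - 10)) = -189*(-10 + (4 + 1))/(-4) = -(-189)*(-10 + 5)/4 = -(-189)*(-5)/4 = -189*5/4 = -945/4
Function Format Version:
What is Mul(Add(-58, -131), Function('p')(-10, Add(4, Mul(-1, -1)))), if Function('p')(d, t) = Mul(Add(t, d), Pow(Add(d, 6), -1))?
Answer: Rational(-945, 4) ≈ -236.25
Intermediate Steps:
Function('p')(d, t) = Mul(Pow(Add(6, d), -1), Add(d, t)) (Function('p')(d, t) = Mul(Add(d, t), Pow(Add(6, d), -1)) = Mul(Pow(Add(6, d), -1), Add(d, t)))
Mul(Add(-58, -131), Function('p')(-10, Add(4, Mul(-1, -1)))) = Mul(Add(-58, -131), Mul(Pow(Add(6, -10), -1), Add(-10, Add(4, Mul(-1, -1))))) = Mul(-189, Mul(Pow(-4, -1), Add(-10, Add(4, 1)))) = Mul(-189, Mul(Rational(-1, 4), Add(-10, 5))) = Mul(-189, Mul(Rational(-1, 4), -5)) = Mul(-189, Rational(5, 4)) = Rational(-945, 4)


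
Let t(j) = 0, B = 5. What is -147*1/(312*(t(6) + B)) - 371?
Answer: -192969/520 ≈ -371.09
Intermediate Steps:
-147*1/(312*(t(6) + B)) - 371 = -147*1/(312*(0 + 5)) - 371 = -147/(((5*(-3))*4)*(-26)) - 371 = -147/(-15*4*(-26)) - 371 = -147/((-60*(-26))) - 371 = -147/1560 - 371 = -147*1/1560 - 371 = -49/520 - 371 = -192969/520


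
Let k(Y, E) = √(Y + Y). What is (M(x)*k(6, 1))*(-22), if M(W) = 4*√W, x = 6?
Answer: -528*√2 ≈ -746.71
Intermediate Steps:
k(Y, E) = √2*√Y (k(Y, E) = √(2*Y) = √2*√Y)
(M(x)*k(6, 1))*(-22) = ((4*√6)*(√2*√6))*(-22) = ((4*√6)*(2*√3))*(-22) = (24*√2)*(-22) = -528*√2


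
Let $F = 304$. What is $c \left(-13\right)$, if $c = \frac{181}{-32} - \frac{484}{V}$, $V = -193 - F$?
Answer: $\frac{968097}{15904} \approx 60.871$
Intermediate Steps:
$V = -497$ ($V = -193 - 304 = -497$)
$c = - \frac{74469}{15904}$ ($c = \frac{181}{-32} - \frac{484}{-497} = 181 \left(- \frac{1}{32}\right) - - \frac{484}{497} = - \frac{181}{32} + \frac{484}{497} = - \frac{74469}{15904} \approx -4.6824$)
$c \left(-13\right) = \left(- \frac{74469}{15904}\right) \left(-13\right) = \frac{968097}{15904}$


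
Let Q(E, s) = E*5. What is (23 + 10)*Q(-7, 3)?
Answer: -1155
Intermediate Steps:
Q(E, s) = 5*E
(23 + 10)*Q(-7, 3) = (23 + 10)*(5*(-7)) = 33*(-35) = -1155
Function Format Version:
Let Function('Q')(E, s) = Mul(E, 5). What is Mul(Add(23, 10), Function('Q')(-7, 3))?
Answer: -1155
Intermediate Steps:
Function('Q')(E, s) = Mul(5, E)
Mul(Add(23, 10), Function('Q')(-7, 3)) = Mul(Add(23, 10), Mul(5, -7)) = Mul(33, -35) = -1155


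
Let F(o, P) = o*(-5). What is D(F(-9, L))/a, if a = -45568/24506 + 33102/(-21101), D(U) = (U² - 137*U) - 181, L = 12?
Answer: 1117196939513/886363990 ≈ 1260.4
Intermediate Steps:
F(o, P) = -5*o
D(U) = -181 + U² - 137*U
a = -886363990/258550553 (a = -45568*1/24506 + 33102*(-1/21101) = -22784/12253 - 33102/21101 = -886363990/258550553 ≈ -3.4282)
D(F(-9, L))/a = (-181 + (-5*(-9))² - (-685)*(-9))/(-886363990/258550553) = (-181 + 45² - 137*45)*(-258550553/886363990) = (-181 + 2025 - 6165)*(-258550553/886363990) = -4321*(-258550553/886363990) = 1117196939513/886363990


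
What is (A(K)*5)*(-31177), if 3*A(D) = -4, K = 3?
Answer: 623540/3 ≈ 2.0785e+5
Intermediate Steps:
A(D) = -4/3 (A(D) = (⅓)*(-4) = -4/3)
(A(K)*5)*(-31177) = -4/3*5*(-31177) = -20/3*(-31177) = 623540/3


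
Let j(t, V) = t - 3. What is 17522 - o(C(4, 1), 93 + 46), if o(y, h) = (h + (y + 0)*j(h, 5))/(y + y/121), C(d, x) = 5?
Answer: 10589321/610 ≈ 17360.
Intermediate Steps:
j(t, V) = -3 + t
o(y, h) = 121*(h + y*(-3 + h))/(122*y) (o(y, h) = (h + (y + 0)*(-3 + h))/(y + y/121) = (h + y*(-3 + h))/(y + y*(1/121)) = (h + y*(-3 + h))/(y + y/121) = (h + y*(-3 + h))/((122*y/121)) = (h + y*(-3 + h))*(121/(122*y)) = 121*(h + y*(-3 + h))/(122*y))
17522 - o(C(4, 1), 93 + 46) = 17522 - 121*((93 + 46) + 5*(-3 + (93 + 46)))/(122*5) = 17522 - 121*(139 + 5*(-3 + 139))/(122*5) = 17522 - 121*(139 + 5*136)/(122*5) = 17522 - 121*(139 + 680)/(122*5) = 17522 - 121*819/(122*5) = 17522 - 1*99099/610 = 17522 - 99099/610 = 10589321/610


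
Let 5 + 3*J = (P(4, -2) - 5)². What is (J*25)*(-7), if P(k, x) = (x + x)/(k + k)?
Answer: -17675/12 ≈ -1472.9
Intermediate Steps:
P(k, x) = x/k (P(k, x) = (2*x)/((2*k)) = (2*x)*(1/(2*k)) = x/k)
J = 101/12 (J = -5/3 + (-2/4 - 5)²/3 = -5/3 + (-2*¼ - 5)²/3 = -5/3 + (-½ - 5)²/3 = -5/3 + (-11/2)²/3 = -5/3 + (⅓)*(121/4) = -5/3 + 121/12 = 101/12 ≈ 8.4167)
(J*25)*(-7) = ((101/12)*25)*(-7) = (2525/12)*(-7) = -17675/12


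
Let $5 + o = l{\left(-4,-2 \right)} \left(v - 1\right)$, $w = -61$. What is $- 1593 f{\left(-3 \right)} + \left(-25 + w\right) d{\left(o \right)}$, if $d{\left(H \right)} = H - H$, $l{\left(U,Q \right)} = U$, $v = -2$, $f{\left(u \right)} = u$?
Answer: $4779$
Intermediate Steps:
$o = 7$ ($o = -5 - 4 \left(-2 - 1\right) = -5 - -12 = -5 + 12 = 7$)
$d{\left(H \right)} = 0$
$- 1593 f{\left(-3 \right)} + \left(-25 + w\right) d{\left(o \right)} = \left(-1593\right) \left(-3\right) + \left(-25 - 61\right) 0 = 4779 - 0 = 4779 + 0 = 4779$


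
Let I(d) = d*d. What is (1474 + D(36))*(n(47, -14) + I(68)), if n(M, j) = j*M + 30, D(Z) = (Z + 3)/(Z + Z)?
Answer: 11784537/2 ≈ 5.8923e+6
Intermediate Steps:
I(d) = d²
D(Z) = (3 + Z)/(2*Z) (D(Z) = (3 + Z)/((2*Z)) = (3 + Z)*(1/(2*Z)) = (3 + Z)/(2*Z))
n(M, j) = 30 + M*j (n(M, j) = M*j + 30 = 30 + M*j)
(1474 + D(36))*(n(47, -14) + I(68)) = (1474 + (½)*(3 + 36)/36)*((30 + 47*(-14)) + 68²) = (1474 + (½)*(1/36)*39)*((30 - 658) + 4624) = (1474 + 13/24)*(-628 + 4624) = (35389/24)*3996 = 11784537/2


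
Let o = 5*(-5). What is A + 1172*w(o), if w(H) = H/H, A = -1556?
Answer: -384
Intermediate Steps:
o = -25
w(H) = 1
A + 1172*w(o) = -1556 + 1172*1 = -1556 + 1172 = -384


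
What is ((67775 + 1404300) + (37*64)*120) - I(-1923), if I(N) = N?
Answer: 1758158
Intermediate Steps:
((67775 + 1404300) + (37*64)*120) - I(-1923) = ((67775 + 1404300) + (37*64)*120) - 1*(-1923) = (1472075 + 2368*120) + 1923 = (1472075 + 284160) + 1923 = 1756235 + 1923 = 1758158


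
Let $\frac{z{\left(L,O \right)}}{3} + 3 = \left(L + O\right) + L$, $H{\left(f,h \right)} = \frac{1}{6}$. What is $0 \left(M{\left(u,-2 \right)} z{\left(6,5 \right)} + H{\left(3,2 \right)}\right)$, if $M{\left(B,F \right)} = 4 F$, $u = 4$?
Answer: $0$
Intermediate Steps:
$H{\left(f,h \right)} = \frac{1}{6}$
$z{\left(L,O \right)} = -9 + 3 O + 6 L$ ($z{\left(L,O \right)} = -9 + 3 \left(\left(L + O\right) + L\right) = -9 + 3 \left(O + 2 L\right) = -9 + \left(3 O + 6 L\right) = -9 + 3 O + 6 L$)
$0 \left(M{\left(u,-2 \right)} z{\left(6,5 \right)} + H{\left(3,2 \right)}\right) = 0 \left(4 \left(-2\right) \left(-9 + 3 \cdot 5 + 6 \cdot 6\right) + \frac{1}{6}\right) = 0 \left(- 8 \left(-9 + 15 + 36\right) + \frac{1}{6}\right) = 0 \left(\left(-8\right) 42 + \frac{1}{6}\right) = 0 \left(-336 + \frac{1}{6}\right) = 0 \left(- \frac{2015}{6}\right) = 0$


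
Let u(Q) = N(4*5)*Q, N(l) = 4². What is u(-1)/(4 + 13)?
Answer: -16/17 ≈ -0.94118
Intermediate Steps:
N(l) = 16
u(Q) = 16*Q
u(-1)/(4 + 13) = (16*(-1))/(4 + 13) = -16/17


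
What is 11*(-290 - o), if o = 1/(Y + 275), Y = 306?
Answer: -1853401/581 ≈ -3190.0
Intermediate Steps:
o = 1/581 (o = 1/(306 + 275) = 1/581 ≈ 0.0017212)
11*(-290 - o) = 11*(-290 - 1*1/581) = 11*(-290 - 1/581) = 11*(-168491/581) = -1853401/581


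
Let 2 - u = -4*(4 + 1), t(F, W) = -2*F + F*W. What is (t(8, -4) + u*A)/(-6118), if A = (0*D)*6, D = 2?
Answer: 24/3059 ≈ 0.0078457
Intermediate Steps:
A = 0 (A = (0*2)*6 = 0*6 = 0)
u = 22 (u = 2 - (-4)*(4 + 1) = 2 - (-4)*5 = 2 - 1*(-20) = 2 + 20 = 22)
(t(8, -4) + u*A)/(-6118) = (8*(-2 - 4) + 22*0)/(-6118) = (8*(-6) + 0)*(-1/6118) = (-48 + 0)*(-1/6118) = -48*(-1/6118) = 24/3059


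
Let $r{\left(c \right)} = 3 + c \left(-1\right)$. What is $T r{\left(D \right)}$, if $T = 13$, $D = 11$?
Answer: $-104$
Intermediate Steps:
$r{\left(c \right)} = 3 - c$
$T r{\left(D \right)} = 13 \left(3 - 11\right) = 13 \left(-8\right) = -104$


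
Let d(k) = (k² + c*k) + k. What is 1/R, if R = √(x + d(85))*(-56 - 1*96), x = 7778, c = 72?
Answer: -√5302/1611808 ≈ -4.5176e-5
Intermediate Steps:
d(k) = k² + 73*k (d(k) = (k² + 72*k) + k = k² + 73*k)
R = -304*√5302 (R = √(7778 + 85*(73 + 85))*(-56 - 1*96) = √(7778 + 85*158)*(-56 - 96) = √(7778 + 13430)*(-152) = √21208*(-152) = (2*√5302)*(-152) = -304*√5302 ≈ -22136.)
1/R = 1/(-304*√5302) = -√5302/1611808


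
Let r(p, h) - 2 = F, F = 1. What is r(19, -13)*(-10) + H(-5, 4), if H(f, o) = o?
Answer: -26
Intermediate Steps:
r(p, h) = 3 (r(p, h) = 2 + 1 = 3)
r(19, -13)*(-10) + H(-5, 4) = 3*(-10) + 4 = -30 + 4 = -26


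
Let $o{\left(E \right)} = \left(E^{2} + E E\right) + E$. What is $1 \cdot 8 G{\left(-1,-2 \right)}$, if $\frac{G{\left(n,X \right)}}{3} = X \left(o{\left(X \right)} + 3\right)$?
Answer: $-432$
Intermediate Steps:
$o{\left(E \right)} = E + 2 E^{2}$ ($o{\left(E \right)} = \left(E^{2} + E^{2}\right) + E = 2 E^{2} + E = E + 2 E^{2}$)
$G{\left(n,X \right)} = 3 X \left(3 + X \left(1 + 2 X\right)\right)$ ($G{\left(n,X \right)} = 3 X \left(X \left(1 + 2 X\right) + 3\right) = 3 X \left(3 + X \left(1 + 2 X\right)\right)$)
$1 \cdot 8 G{\left(-1,-2 \right)} = 1 \cdot 8 \cdot 3 \left(-2\right) \left(3 - 2 \left(1 + 2 \left(-2\right)\right)\right) = 8 \cdot 3 \left(-2\right) \left(3 - 2 \left(1 - 4\right)\right) = 8 \cdot 3 \left(-2\right) \left(3 - -6\right) = 8 \cdot 3 \left(-2\right) \left(3 + 6\right) = 8 \cdot 3 \left(-2\right) 9 = 8 \left(-54\right) = -432$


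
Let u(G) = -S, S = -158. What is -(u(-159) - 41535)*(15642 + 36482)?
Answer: 2156734748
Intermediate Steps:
u(G) = 158 (u(G) = -1*(-158) = 158)
-(u(-159) - 41535)*(15642 + 36482) = -(158 - 41535)*(15642 + 36482) = -(-41377)*52124 = -1*(-2156734748) = 2156734748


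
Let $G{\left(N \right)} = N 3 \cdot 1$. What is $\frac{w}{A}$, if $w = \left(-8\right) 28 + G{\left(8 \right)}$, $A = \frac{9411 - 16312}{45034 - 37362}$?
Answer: $\frac{1534400}{6901} \approx 222.34$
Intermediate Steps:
$G{\left(N \right)} = 3 N$ ($G{\left(N \right)} = 3 N 1 = 3 N$)
$A = - \frac{6901}{7672} \approx -0.8995$
$w = -200$ ($w = \left(-8\right) 28 + 3 \cdot 8 = -224 + 24 = -200$)
$\frac{w}{A} = - \frac{200}{- \frac{6901}{7672}} = \left(-200\right) \left(- \frac{7672}{6901}\right) = \frac{1534400}{6901}$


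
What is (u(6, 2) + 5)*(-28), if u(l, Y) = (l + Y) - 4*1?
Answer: -252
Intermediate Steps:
u(l, Y) = -4 + Y + l (u(l, Y) = (Y + l) - 4 = -4 + Y + l)
(u(6, 2) + 5)*(-28) = ((-4 + 2 + 6) + 5)*(-28) = (4 + 5)*(-28) = 9*(-28) = -252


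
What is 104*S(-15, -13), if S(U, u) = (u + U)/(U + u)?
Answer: 104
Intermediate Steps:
S(U, u) = 1 (S(U, u) = (U + u)/(U + u) = 1)
104*S(-15, -13) = 104*1 = 104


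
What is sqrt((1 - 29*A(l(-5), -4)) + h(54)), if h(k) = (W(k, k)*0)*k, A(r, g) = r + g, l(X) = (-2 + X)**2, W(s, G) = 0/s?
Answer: 2*I*sqrt(326) ≈ 36.111*I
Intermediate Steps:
W(s, G) = 0
A(r, g) = g + r
h(k) = 0 (h(k) = (0*0)*k = 0*k = 0)
sqrt((1 - 29*A(l(-5), -4)) + h(54)) = sqrt((1 - 29*(-4 + (-2 - 5)**2)) + 0) = sqrt((1 - 29*(-4 + (-7)**2)) + 0) = sqrt((1 - 29*(-4 + 49)) + 0) = sqrt((1 - 29*45) + 0) = sqrt((1 - 1305) + 0) = sqrt(-1304 + 0) = sqrt(-1304) = 2*I*sqrt(326)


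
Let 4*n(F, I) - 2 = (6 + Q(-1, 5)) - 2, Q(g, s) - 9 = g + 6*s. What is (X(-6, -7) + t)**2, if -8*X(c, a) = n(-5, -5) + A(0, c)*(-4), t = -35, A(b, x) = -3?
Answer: 91809/64 ≈ 1434.5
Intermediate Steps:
Q(g, s) = 9 + g + 6*s (Q(g, s) = 9 + (g + 6*s) = 9 + g + 6*s)
n(F, I) = 11 (n(F, I) = 1/2 + ((6 + (9 - 1 + 6*5)) - 2)/4 = 1/2 + ((6 + (9 - 1 + 30)) - 2)/4 = 1/2 + ((6 + 38) - 2)/4 = 1/2 + (44 - 2)/4 = 1/2 + (1/4)*42 = 1/2 + 21/2 = 11)
X(c, a) = -23/8 (X(c, a) = -(11 - 3*(-4))/8 = -(11 + 12)/8 = -1/8*23 = -23/8)
(X(-6, -7) + t)**2 = (-23/8 - 35)**2 = (-303/8)**2 = 91809/64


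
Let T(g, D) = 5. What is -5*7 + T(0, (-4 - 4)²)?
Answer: -30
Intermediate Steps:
-5*7 + T(0, (-4 - 4)²) = -5*7 + 5 = -35 + 5 = -30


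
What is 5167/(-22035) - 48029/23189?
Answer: -1178136578/510969615 ≈ -2.3057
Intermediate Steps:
5167/(-22035) - 48029/23189 = 5167*(-1/22035) - 48029*1/23189 = -5167/22035 - 48029/23189 = -1178136578/510969615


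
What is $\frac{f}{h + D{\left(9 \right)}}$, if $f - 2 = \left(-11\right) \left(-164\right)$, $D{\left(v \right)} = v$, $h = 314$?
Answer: $\frac{1806}{323} \approx 5.5913$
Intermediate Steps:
$f = 1806$ ($f = 2 - -1804 = 2 + 1804 = 1806$)
$\frac{f}{h + D{\left(9 \right)}} = \frac{1806}{314 + 9} = \frac{1806}{323}$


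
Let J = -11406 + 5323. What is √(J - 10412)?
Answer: I*√16495 ≈ 128.43*I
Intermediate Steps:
J = -6083
√(J - 10412) = √(-6083 - 10412) = √(-16495) = I*√16495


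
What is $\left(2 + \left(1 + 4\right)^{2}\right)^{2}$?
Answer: $729$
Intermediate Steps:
$\left(2 + \left(1 + 4\right)^{2}\right)^{2} = \left(2 + 5^{2}\right)^{2} = \left(2 + 25\right)^{2} = 27^{2} = 729$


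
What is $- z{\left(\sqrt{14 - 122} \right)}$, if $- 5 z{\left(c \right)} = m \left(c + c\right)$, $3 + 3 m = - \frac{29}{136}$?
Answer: $- \frac{437 i \sqrt{3}}{170} \approx - 4.4524 i$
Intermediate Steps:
$m = - \frac{437}{408}$ ($m = -1 + \frac{\left(-29\right) \frac{1}{136}}{3} = -1 + \frac{1}{3} \left(- \frac{29}{136}\right) = -1 - \frac{29}{408} = - \frac{437}{408} \approx -1.0711$)
$z{\left(c \right)} = \frac{437 c}{1020}$ ($z{\left(c \right)} = - \frac{\left(- \frac{437}{408}\right) \left(c + c\right)}{5} = - \frac{\left(- \frac{437}{408}\right) 2 c}{5} = - \frac{\left(- \frac{437}{204}\right) c}{5} = \frac{437 c}{1020}$)
$- z{\left(\sqrt{14 - 122} \right)} = - \frac{437 \sqrt{14 - 122}}{1020} = - \frac{437 \sqrt{-108}}{1020} = - \frac{437 \cdot 6 i \sqrt{3}}{1020} = - \frac{437 i \sqrt{3}}{170}$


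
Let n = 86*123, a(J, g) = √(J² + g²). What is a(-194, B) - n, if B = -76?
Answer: -10578 + 2*√10853 ≈ -10370.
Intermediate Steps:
n = 10578
a(-194, B) - n = √((-194)² + (-76)²) - 1*10578 = √(37636 + 5776) - 10578 = √43412 - 10578 = 2*√10853 - 10578 = -10578 + 2*√10853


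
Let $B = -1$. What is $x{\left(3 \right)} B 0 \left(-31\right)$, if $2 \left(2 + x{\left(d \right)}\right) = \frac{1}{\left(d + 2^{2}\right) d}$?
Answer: $0$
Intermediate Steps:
$x{\left(d \right)} = -2 + \frac{1}{2 d \left(4 + d\right)}$ ($x{\left(d \right)} = -2 + \frac{\frac{1}{d + 2^{2}} \frac{1}{d}}{2} = -2 + \frac{\frac{1}{d + 4} \frac{1}{d}}{2} = -2 + \frac{\frac{1}{4 + d} \frac{1}{d}}{2} = -2 + \frac{\frac{1}{d} \frac{1}{4 + d}}{2} = -2 + \frac{1}{2 d \left(4 + d\right)}$)
$x{\left(3 \right)} B 0 \left(-31\right) = \frac{1 - 48 - 4 \cdot 3^{2}}{2 \cdot 3 \left(4 + 3\right)} \left(-1\right) 0 \left(-31\right) = \frac{1}{2} \cdot \frac{1}{3} \cdot \frac{1}{7} \left(1 - 48 - 36\right) \left(-1\right) 0 \left(-31\right) = \frac{1}{2} \cdot \frac{1}{3} \cdot \frac{1}{7} \left(-83\right) \left(-1\right) 0 \left(-31\right) = \left(- \frac{83}{42}\right) \left(-1\right) 0 \left(-31\right) = \frac{83}{42} \cdot 0 \left(-31\right) = 0 \left(-31\right) = 0$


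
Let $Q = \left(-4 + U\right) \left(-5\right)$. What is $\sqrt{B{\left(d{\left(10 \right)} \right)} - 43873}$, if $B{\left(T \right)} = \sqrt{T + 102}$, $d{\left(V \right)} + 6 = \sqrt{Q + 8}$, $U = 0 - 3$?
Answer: $\sqrt{-43873 + \sqrt{96 + \sqrt{43}}} \approx 209.43 i$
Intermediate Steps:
$U = -3$ ($U = 0 - 3 = -3$)
$Q = 35$ ($Q = \left(-4 - 3\right) \left(-5\right) = \left(-7\right) \left(-5\right) = 35$)
$d{\left(V \right)} = -6 + \sqrt{43}$ ($d{\left(V \right)} = -6 + \sqrt{35 + 8} = -6 + \sqrt{43}$)
$B{\left(T \right)} = \sqrt{102 + T}$
$\sqrt{B{\left(d{\left(10 \right)} \right)} - 43873} = \sqrt{\sqrt{102 - \left(6 - \sqrt{43}\right)} - 43873} = \sqrt{\sqrt{96 + \sqrt{43}} - 43873} = \sqrt{-43873 + \sqrt{96 + \sqrt{43}}}$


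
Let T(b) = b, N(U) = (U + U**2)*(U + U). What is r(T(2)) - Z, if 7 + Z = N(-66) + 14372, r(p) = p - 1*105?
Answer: 551812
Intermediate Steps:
N(U) = 2*U*(U + U**2) (N(U) = (U + U**2)*(2*U) = 2*U*(U + U**2))
r(p) = -105 + p (r(p) = p - 105 = -105 + p)
Z = -551915 (Z = -7 + (2*(-66)**2*(1 - 66) + 14372) = -7 + (2*4356*(-65) + 14372) = -7 + (-566280 + 14372) = -7 - 551908 = -551915)
r(T(2)) - Z = (-105 + 2) - 1*(-551915) = -103 + 551915 = 551812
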